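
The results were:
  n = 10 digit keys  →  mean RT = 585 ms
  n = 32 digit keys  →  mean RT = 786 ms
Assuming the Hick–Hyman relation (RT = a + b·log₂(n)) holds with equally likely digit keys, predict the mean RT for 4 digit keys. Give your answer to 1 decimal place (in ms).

Fit slope and intercept:
  b = (786 − 585) / (log₂ 32 − log₂ 10) = 201 / (5 − 3.3219) = 119.780 ms/bit
  a = 585 − 119.780 × 3.3219 = 187.098 ms
Then RT(4) = 187.098 + 119.780 × log₂ 4 = 187.098 + 119.780 × 2 ≈ 426.659 ms.

426.7 ms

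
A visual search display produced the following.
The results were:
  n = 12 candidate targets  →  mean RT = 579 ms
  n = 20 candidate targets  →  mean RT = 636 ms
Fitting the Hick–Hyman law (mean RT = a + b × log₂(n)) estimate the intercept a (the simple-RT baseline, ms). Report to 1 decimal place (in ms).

301.7 ms

The slope on a log₂ axis is (636 − 579) / (4.3219 − 3.5850) = 77.344 ms/bit.
a = RT₁ − b·log₂ n₁ = 579 − 77.344 × 3.5850 = 301.724 ms.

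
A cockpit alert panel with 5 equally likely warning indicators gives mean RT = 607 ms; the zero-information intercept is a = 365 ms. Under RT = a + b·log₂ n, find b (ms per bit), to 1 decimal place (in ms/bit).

104.2 ms/bit

b = (607 − 365) / log₂(5) = 242 / 2.3219 = 104.224 ms/bit.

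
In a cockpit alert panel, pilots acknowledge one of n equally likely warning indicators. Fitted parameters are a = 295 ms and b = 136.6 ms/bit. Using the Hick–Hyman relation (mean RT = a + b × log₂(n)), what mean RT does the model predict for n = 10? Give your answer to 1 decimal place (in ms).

log₂(10) = 3.3219 bits, so RT = 295 + 136.6 × 3.3219 ≈ 748.775 ms.

748.8 ms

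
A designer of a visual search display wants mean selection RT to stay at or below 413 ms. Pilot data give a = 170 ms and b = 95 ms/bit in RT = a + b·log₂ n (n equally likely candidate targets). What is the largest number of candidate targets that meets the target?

95·log₂ n ≤ 413 − 170 = 243, giving log₂ n ≤ 2.5579 and n ≤ 5.888. The largest whole number is 5.

5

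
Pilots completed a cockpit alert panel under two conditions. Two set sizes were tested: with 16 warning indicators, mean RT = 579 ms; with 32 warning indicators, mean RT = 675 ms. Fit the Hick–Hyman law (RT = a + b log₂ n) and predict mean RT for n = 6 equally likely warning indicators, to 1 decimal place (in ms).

443.2 ms

With log₂ n on the abscissa the relation is linear; from the two conditions:
  b = (675 − 579) / (log₂ 32 − log₂ 16) = 96 / (5 − 4) = 96.000 ms/bit
  a = 579 − 96.000 × 4 = 195.000 ms
Then RT(6) = 195.000 + 96.000 × log₂ 6 = 195.000 + 96.000 × 2.5850 ≈ 443.156 ms.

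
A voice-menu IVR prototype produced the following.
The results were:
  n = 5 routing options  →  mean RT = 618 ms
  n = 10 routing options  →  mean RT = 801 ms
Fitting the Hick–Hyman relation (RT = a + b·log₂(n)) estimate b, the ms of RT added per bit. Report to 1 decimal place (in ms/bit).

183.0 ms/bit

Slope: b = (801 − 618) / (log₂ 10 − log₂ 5) = 183/1.0000 = 183.000 ms/bit.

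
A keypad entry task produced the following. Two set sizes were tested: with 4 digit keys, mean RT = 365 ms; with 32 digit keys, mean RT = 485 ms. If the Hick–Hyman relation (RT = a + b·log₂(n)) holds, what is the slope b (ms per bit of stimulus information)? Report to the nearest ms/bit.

Slope: b = (485 − 365) / (log₂ 32 − log₂ 4) = 120/3.0000 = 40 ms/bit.

40 ms/bit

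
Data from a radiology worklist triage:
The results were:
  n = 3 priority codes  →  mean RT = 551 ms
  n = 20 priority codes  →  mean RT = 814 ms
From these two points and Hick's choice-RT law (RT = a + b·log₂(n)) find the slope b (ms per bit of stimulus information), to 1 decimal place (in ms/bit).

The slope on a log₂ axis is (814 − 551) / (4.3219 − 1.5850) = 96.092 ms/bit.

96.1 ms/bit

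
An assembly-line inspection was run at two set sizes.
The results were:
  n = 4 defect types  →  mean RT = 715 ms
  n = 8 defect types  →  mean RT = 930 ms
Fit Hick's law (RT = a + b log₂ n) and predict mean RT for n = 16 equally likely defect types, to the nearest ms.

RT is linear in log₂ n, so two points fix the line:
  b = (930 − 715) / (log₂ 8 − log₂ 4) = 215 / (3 − 2) = 215 ms/bit
  a = 715 − 215 × 2 = 285 ms
Then RT(16) = 285 + 215 × log₂ 16 = 285 + 215 × 4 ≈ 1145.000 ms.

1145 ms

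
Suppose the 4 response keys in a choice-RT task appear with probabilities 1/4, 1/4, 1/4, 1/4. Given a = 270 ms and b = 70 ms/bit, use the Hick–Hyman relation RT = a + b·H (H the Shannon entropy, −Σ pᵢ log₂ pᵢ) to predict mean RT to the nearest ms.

Each term −pᵢ log₂ pᵢ: 0.25·2 + 0.25·2 + 0.25·2 + 0.25·2; summed, H = 2.000 bits.
Mean RT = a + bH = 270 + 70·2.000 = 410.00 ms.

410 ms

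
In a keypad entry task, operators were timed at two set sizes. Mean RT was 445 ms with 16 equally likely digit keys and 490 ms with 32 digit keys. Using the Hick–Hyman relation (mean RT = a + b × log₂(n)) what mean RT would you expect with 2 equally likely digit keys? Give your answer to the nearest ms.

Fit slope and intercept:
  b = (490 − 445) / (log₂ 32 − log₂ 16) = 45 / (5 − 4) = 45 ms/bit
  a = 445 − 45 × 4 = 265 ms
Then RT(2) = 265 + 45 × log₂ 2 = 265 + 45 × 1 ≈ 310.000 ms.

310 ms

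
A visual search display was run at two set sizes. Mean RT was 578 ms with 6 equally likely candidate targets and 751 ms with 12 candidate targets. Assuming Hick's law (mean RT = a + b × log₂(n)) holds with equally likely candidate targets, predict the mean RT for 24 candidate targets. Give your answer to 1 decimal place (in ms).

924.0 ms

Solve the two-equation system in a and b:
  b = (751 − 578) / (log₂ 12 − log₂ 6) = 173 / (3.5850 − 2.5850) = 173.000 ms/bit
  a = 578 − 173.000 × 2.5850 = 130.801 ms
Then RT(24) = 130.801 + 173.000 × log₂ 24 = 130.801 + 173.000 × 4.5850 ≈ 924.000 ms.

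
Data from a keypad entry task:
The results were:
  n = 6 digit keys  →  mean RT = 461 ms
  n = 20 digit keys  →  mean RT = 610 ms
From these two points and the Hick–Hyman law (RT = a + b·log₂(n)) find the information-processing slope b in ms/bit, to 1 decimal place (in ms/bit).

The slope on a log₂ axis is (610 − 461) / (4.3219 − 2.5850) = 85.782 ms/bit.

85.8 ms/bit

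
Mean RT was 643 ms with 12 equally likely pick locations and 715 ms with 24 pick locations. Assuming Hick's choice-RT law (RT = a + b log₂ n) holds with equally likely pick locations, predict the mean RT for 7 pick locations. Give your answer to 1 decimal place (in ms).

587.0 ms

With log₂ n on the abscissa the relation is linear; from the two conditions:
  b = (715 − 643) / (log₂ 24 − log₂ 12) = 72 / (4.5850 − 3.5850) = 72.000 ms/bit
  a = 643 − 72.000 × 3.5850 = 384.883 ms
Then RT(7) = 384.883 + 72.000 × log₂ 7 = 384.883 + 72.000 × 2.8074 ≈ 587.012 ms.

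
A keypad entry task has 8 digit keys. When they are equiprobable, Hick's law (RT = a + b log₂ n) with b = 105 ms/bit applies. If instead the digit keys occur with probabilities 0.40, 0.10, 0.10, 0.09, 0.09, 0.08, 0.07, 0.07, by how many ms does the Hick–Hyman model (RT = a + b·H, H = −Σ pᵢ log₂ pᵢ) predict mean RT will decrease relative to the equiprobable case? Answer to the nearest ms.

37 ms

The RT saving is b·ΔH. Equiprobable H₀ = log₂(8) = 3.0000 bits; with the given probabilities H = 2.6471 bits.
b·(H₀ − H) = 105 × (3.0000 − 2.6471) = 37.06 ms.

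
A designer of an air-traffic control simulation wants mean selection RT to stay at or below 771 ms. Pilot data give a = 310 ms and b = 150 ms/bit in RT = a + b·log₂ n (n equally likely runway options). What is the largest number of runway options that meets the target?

150·log₂ n ≤ 771 − 310 = 461, giving log₂ n ≤ 3.0733 and n ≤ 8.417. The largest whole number is 8.

8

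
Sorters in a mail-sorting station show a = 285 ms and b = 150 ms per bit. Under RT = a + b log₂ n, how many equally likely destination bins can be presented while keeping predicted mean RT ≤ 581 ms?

3

150·log₂ n ≤ 581 − 285 = 296, giving log₂ n ≤ 1.9733 and n ≤ 3.927. The largest whole number is 3.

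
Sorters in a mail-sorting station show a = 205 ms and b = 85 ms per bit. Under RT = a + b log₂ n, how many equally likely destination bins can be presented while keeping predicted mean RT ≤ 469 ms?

8

Set 205 + 85·log₂ n ≤ 469 → log₂ n ≤ (469 − 205)/85 = 3.1059.
So n ≤ 2^3.1059 = 8.609; the largest integer n is 8.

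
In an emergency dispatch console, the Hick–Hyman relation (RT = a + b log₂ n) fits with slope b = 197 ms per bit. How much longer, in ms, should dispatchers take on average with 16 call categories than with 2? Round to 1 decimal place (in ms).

591.0 ms

ΔRT = (a + b log₂ n₂) − (a + b log₂ n₁) = b·(log₂ n₂ − log₂ n₁).
log₂(16) − log₂(2) = log₂(16/2) = log₂(8) = 3.
ΔRT = 197 × 3.0000 = 591.000 ms.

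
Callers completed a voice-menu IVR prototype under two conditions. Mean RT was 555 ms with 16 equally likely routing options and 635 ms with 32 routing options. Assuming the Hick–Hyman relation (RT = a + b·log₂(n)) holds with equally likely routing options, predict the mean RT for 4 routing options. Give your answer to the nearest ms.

RT is linear in log₂ n, so two points fix the line:
  b = (635 − 555) / (log₂ 32 − log₂ 16) = 80 / (5 − 4) = 80 ms/bit
  a = 555 − 80 × 4 = 235 ms
Then RT(4) = 235 + 80 × log₂ 4 = 235 + 80 × 2 ≈ 395.000 ms.

395 ms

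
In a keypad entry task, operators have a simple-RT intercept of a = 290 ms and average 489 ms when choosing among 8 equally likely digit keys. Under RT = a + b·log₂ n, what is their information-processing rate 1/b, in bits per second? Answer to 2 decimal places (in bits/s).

15.08 bits/s

b = (489 − 290)/log₂ 8 = 199/3 = 66.333 ms per bit = 0.06633 s/bit; the reciprocal is 15.075 bits/s.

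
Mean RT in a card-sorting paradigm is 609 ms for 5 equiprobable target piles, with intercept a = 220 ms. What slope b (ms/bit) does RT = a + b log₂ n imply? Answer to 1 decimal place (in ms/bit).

b = (609 − 220) / log₂(5) = 389 / 2.3219 = 167.533 ms/bit.

167.5 ms/bit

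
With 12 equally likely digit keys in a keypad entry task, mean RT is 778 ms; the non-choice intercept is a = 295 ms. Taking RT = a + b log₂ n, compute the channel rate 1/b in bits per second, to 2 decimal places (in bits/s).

7.42 bits/s

Choice component = 778 − 295 = 483 ms over log₂(12) = 3.5850 bits.
b = 483 / 3.5850 = 134.729 ms/bit, so 1/b = 7.422 bits/s.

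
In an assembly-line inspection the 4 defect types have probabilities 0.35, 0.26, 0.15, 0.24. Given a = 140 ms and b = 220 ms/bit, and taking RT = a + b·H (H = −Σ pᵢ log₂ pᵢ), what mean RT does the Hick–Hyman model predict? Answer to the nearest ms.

567 ms

Entropy contributions −pᵢ log₂ pᵢ: 0.5301, 0.5053, 0.4105, 0.4941; sum H = 1.9401 bits.
RT = a + bH = 140 + 220·1.9401 = 566.82 ms.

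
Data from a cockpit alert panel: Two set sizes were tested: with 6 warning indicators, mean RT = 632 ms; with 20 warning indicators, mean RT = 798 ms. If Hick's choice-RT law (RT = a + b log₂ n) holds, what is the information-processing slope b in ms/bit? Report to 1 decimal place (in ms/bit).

Slope: b = (798 − 632) / (log₂ 20 − log₂ 6) = 166/1.7370 = 95.569 ms/bit.

95.6 ms/bit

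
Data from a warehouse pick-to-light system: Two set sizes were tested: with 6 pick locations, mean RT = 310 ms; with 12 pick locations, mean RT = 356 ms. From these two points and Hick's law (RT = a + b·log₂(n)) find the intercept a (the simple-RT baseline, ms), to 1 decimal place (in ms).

191.1 ms

b = (RT₂ − RT₁)/(log₂ n₂ − log₂ n₁) = (356 − 310)/(3.5850 − 2.5850) = 46.000 ms/bit.
Intercept: a = 310 − 46.000·log₂(6) = 191.092 ms.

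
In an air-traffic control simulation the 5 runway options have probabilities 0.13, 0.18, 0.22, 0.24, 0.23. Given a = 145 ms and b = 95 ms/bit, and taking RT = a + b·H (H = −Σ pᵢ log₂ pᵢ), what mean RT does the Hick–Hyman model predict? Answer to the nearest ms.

Entropy contributions −pᵢ log₂ pᵢ: 0.3826, 0.4453, 0.4806, 0.4941, 0.4877; sum H = 2.2903 bits.
RT = a + bH = 145 + 95·2.2903 = 362.58 ms.

363 ms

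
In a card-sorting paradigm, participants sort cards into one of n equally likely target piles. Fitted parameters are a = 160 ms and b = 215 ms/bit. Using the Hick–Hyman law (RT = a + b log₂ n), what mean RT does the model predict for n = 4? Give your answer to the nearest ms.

log₂(4) = 2 bits, so RT = 160 + 215 × 2 ≈ 590.000 ms.

590 ms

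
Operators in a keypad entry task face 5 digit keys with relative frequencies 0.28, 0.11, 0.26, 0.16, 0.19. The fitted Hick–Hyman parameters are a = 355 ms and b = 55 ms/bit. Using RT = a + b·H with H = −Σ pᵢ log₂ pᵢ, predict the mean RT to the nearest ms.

Entropy contributions −pᵢ log₂ pᵢ: 0.5142, 0.3503, 0.5053, 0.4230, 0.4552; sum H = 2.2480 bits.
RT = a + bH = 355 + 55·2.2480 = 478.64 ms.

479 ms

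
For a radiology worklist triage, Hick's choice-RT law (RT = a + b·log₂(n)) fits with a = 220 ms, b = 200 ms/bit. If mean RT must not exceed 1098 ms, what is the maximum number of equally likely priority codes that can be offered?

20

Information budget: (1098 − 220)/200 = 4.3900 bits, so n ≤ 2^4.3900 = 20.966 → at most 20.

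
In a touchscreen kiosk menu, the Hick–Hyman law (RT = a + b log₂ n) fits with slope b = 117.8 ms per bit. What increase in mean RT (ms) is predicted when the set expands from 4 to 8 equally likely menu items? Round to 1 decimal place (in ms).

The intercept a cancels: ΔRT = b·(log₂ n₂ − log₂ n₁) = b·log₂(n₂/n₁).
log₂(8) − log₂(4) = log₂(8/4) = log₂(2) = 1.
ΔRT = 117.8 × 1.0000 = 117.800 ms.

117.8 ms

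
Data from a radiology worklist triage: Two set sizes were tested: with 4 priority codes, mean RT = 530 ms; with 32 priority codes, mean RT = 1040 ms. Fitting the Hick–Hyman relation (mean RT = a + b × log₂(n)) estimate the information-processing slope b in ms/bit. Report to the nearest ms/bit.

170 ms/bit

The slope on a log₂ axis is (1040 − 530) / (5 − 2) = 170 ms/bit.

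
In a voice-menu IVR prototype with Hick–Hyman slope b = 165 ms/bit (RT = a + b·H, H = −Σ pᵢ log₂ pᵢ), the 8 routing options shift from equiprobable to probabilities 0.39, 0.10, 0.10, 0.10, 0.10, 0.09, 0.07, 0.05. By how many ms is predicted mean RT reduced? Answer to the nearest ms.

The RT saving is b·ΔH. Equiprobable H₀ = log₂(8) = 3.0000 bits; with the given probabilities H = 2.6559 bits.
b·(H₀ − H) = 165 × (3.0000 − 2.6559) = 56.78 ms.

57 ms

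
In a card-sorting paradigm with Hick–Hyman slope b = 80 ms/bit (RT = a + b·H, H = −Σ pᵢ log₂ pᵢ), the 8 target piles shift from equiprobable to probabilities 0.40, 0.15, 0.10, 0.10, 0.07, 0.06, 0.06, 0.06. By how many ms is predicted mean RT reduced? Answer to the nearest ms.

The RT saving is b·ΔH. Equiprobable H₀ = log₂(8) = 3.0000 bits; with the given probabilities H = 2.6029 bits.
b·(H₀ − H) = 80 × (3.0000 − 2.6029) = 31.77 ms.

32 ms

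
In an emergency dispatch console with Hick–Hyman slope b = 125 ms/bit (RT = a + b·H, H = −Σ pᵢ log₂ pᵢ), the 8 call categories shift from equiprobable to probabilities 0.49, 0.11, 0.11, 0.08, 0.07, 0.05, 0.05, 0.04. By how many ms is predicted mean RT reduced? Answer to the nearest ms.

77 ms

The RT saving is b·ΔH. Equiprobable H₀ = log₂(8) = 3.0000 bits; with the given probabilities H = 2.3829 bits.
b·(H₀ − H) = 125 × (3.0000 − 2.3829) = 77.14 ms.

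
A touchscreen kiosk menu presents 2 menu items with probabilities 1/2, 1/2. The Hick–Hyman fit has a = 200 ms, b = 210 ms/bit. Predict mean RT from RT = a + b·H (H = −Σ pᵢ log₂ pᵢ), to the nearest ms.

410 ms

Each term −pᵢ log₂ pᵢ: 0.5·1 + 0.5·1; summed, H = 1.000 bits.
Mean RT = a + bH = 200 + 210·1.000 = 410.00 ms.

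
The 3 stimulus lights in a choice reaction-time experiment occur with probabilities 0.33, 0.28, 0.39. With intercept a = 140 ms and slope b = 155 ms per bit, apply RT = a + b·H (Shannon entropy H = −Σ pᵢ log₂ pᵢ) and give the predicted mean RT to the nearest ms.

H = 0.33·log₂(1/0.33) + 0.28·log₂(1/0.28) + 0.39·log₂(1/0.39) = 1.5718 bits.
RT = 140 + 155 × 1.5718 = 383.64 ms.

384 ms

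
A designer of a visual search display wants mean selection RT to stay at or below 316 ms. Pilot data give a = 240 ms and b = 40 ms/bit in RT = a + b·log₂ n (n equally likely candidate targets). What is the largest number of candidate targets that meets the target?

Information budget: (316 − 240)/40 = 1.9000 bits, so n ≤ 2^1.9000 = 3.732 → at most 3.

3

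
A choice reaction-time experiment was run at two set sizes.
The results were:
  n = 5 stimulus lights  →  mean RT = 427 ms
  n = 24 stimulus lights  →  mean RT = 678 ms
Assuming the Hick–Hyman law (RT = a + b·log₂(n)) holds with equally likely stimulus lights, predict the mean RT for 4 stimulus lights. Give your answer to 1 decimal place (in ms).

391.3 ms

Fit slope and intercept:
  b = (678 − 427) / (log₂ 24 − log₂ 5) = 251 / (4.5850 − 2.3219) = 110.913 ms/bit
  a = 427 − 110.913 × 2.3219 = 169.468 ms
Then RT(4) = 169.468 + 110.913 × log₂ 4 = 169.468 + 110.913 × 2 ≈ 391.294 ms.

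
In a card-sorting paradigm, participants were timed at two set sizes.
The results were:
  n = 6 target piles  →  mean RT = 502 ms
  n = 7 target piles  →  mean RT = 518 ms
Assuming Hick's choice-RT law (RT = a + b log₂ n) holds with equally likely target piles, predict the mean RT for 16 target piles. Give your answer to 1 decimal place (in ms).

603.8 ms

With log₂ n on the abscissa the relation is linear; from the two conditions:
  b = (518 − 502) / (log₂ 7 − log₂ 6) = 16 / (2.8074 − 2.5850) = 71.945 ms/bit
  a = 502 − 71.945 × 2.5850 = 316.025 ms
Then RT(16) = 316.025 + 71.945 × log₂ 16 = 316.025 + 71.945 × 4 ≈ 603.805 ms.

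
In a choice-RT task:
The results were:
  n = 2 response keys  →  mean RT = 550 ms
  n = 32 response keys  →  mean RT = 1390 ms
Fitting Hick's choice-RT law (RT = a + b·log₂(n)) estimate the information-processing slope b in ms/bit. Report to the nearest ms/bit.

210 ms/bit

The slope on a log₂ axis is (1390 − 550) / (5 − 1) = 210 ms/bit.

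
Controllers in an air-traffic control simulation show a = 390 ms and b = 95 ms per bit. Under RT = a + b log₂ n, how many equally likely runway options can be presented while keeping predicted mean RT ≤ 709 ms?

95·log₂ n ≤ 709 − 390 = 319, giving log₂ n ≤ 3.3579 and n ≤ 10.252. The largest whole number is 10.

10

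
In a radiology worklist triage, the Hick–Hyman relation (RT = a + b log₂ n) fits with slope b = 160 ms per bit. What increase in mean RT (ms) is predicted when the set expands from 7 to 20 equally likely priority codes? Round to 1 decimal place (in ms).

Only the slope matters, since a is common to both: ΔRT = b·log₂(n₂/n₁).
log₂(20) − log₂(7) = 4.3219 − 2.8074 = 1.5146.
ΔRT = 160 × 1.5146 = 242.332 ms.

242.3 ms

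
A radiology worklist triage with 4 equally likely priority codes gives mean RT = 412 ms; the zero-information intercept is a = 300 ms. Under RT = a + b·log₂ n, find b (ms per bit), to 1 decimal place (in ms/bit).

b = (412 − 300) / log₂(4) = 112 / 2 = 56.000 ms/bit.

56.0 ms/bit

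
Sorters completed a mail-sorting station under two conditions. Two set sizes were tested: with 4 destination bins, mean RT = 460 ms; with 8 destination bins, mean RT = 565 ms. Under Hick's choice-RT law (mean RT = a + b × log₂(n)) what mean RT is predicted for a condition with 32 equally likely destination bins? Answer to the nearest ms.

775 ms

RT is linear in log₂ n, so two points fix the line:
  b = (565 − 460) / (log₂ 8 − log₂ 4) = 105 / (3 − 2) = 105 ms/bit
  a = 460 − 105 × 2 = 250 ms
Then RT(32) = 250 + 105 × log₂ 32 = 250 + 105 × 5 ≈ 775.000 ms.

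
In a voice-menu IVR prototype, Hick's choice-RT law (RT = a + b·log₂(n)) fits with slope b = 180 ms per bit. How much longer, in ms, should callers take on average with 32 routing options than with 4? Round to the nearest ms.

ΔRT = (a + b log₂ n₂) − (a + b log₂ n₁) = b·(log₂ n₂ − log₂ n₁).
log₂(32) − log₂(4) = log₂(32/4) = log₂(8) = 3.
ΔRT = 180 × 3.0000 = 540.000 ms.

540 ms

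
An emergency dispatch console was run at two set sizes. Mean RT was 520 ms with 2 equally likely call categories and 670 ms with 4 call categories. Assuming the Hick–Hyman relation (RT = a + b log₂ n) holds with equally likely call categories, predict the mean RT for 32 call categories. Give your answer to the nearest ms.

Solve the two-equation system in a and b:
  b = (670 − 520) / (log₂ 4 − log₂ 2) = 150 / (2 − 1) = 150 ms/bit
  a = 520 − 150 × 1 = 370 ms
Then RT(32) = 370 + 150 × log₂ 32 = 370 + 150 × 5 ≈ 1120.000 ms.

1120 ms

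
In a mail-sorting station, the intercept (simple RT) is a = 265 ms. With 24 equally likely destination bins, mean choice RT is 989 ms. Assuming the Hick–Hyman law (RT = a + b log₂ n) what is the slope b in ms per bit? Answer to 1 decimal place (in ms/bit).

b = (989 − 265) / log₂(24) = 724 / 4.5850 = 157.908 ms/bit.

157.9 ms/bit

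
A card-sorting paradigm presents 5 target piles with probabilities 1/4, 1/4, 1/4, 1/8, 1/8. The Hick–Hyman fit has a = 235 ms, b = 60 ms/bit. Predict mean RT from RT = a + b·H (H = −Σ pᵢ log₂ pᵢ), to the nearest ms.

370 ms

H = −Σ pᵢ log₂ pᵢ = 0.25·2 + 0.25·2 + 0.25·2 + 0.125·3 + 0.125·3 = 2.250 bits.
RT = 235 + 60 × 2.250 = 370.00 ms.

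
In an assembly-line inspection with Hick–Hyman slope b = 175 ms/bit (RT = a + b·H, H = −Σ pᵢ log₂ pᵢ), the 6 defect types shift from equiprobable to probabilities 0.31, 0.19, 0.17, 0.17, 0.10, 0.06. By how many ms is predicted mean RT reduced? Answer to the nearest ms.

28 ms

The RT saving is b·ΔH. Equiprobable H₀ = log₂(6) = 2.5850 bits; with the given probabilities H = 2.4239 bits.
b·(H₀ − H) = 175 × (2.5850 − 2.4239) = 28.18 ms.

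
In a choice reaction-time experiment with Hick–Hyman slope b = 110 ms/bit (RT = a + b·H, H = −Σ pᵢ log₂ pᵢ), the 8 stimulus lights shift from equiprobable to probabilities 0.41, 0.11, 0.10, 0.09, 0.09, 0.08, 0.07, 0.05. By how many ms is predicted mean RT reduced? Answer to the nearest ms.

Equiprobable entropy H₀ = log₂ 8 = 3.0000 bits.
Skewed entropy H = −Σ pᵢ log₂ pᵢ = 2.6113 bits.
ΔRT = b·(H₀ − H) = 110 × 0.3887 = 42.75 ms.

43 ms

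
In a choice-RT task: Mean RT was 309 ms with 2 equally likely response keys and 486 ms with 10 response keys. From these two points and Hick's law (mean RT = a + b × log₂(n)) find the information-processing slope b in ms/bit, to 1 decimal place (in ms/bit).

76.2 ms/bit

The slope on a log₂ axis is (486 − 309) / (3.3219 − 1) = 76.230 ms/bit.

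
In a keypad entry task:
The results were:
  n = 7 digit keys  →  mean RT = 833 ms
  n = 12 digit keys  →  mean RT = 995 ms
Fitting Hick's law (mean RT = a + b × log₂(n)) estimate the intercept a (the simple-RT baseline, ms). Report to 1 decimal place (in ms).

Slope: b = (995 − 833) / (log₂ 12 − log₂ 7) = 162/0.7776 = 208.331 ms/bit.
a = RT₁ − b·log₂ n₁ = 833 − 208.331 × 2.8074 = 248.140 ms.

248.1 ms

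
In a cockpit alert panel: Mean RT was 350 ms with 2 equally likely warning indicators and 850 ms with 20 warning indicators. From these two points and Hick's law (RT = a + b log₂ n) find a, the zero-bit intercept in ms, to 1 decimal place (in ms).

199.5 ms

Slope: b = (850 − 350) / (log₂ 20 − log₂ 2) = 500/3.3219 = 150.515 ms/bit.
a = RT₁ − b·log₂ n₁ = 350 − 150.515 × 1 = 199.485 ms.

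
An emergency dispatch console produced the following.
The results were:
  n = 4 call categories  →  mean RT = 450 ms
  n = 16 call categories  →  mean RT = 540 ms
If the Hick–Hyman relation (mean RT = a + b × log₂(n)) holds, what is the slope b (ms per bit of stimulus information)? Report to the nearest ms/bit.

Slope: b = (540 − 450) / (log₂ 16 − log₂ 4) = 90/2.0000 = 45 ms/bit.

45 ms/bit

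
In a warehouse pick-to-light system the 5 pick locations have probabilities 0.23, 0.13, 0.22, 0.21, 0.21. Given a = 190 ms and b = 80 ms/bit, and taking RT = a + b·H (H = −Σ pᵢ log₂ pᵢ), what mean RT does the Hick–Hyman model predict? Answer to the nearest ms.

H = 0.23·log₂(1/0.23) + 0.13·log₂(1/0.13) + 0.22·log₂(1/0.22) + 0.21·log₂(1/0.21) + 0.21·log₂(1/0.21) = 2.2965 bits.
RT = 190 + 80 × 2.2965 = 373.72 ms.

374 ms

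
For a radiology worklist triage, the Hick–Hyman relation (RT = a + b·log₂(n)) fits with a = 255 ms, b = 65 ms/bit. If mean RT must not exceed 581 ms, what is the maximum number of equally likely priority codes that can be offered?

Set 255 + 65·log₂ n ≤ 581 → log₂ n ≤ (581 − 255)/65 = 5.0154.
So n ≤ 2^5.0154 = 32.343; the largest integer n is 32.

32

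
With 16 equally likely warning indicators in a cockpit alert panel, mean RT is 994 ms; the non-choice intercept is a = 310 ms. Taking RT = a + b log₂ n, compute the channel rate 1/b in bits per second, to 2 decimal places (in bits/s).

b = (994 − 310)/log₂ 16 = 684/4 = 171.000 ms per bit = 0.17100 s/bit; the reciprocal is 5.848 bits/s.

5.85 bits/s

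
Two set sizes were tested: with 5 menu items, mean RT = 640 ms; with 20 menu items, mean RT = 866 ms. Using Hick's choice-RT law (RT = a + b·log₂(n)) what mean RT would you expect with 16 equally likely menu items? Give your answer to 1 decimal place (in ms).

829.6 ms

Fit slope and intercept:
  b = (866 − 640) / (log₂ 20 − log₂ 5) = 226 / (4.3219 − 2.3219) = 113.000 ms/bit
  a = 640 − 113.000 × 2.3219 = 377.622 ms
Then RT(16) = 377.622 + 113.000 × log₂ 16 = 377.622 + 113.000 × 4 ≈ 829.622 ms.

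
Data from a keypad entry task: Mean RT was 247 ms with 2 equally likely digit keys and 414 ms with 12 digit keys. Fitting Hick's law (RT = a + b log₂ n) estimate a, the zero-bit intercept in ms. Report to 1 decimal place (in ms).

182.4 ms

b = (RT₂ − RT₁)/(log₂ n₂ − log₂ n₁) = (414 − 247)/(3.5850 − 1) = 64.604 ms/bit.
Intercept: a = 247 − 64.604·log₂(2) = 182.396 ms.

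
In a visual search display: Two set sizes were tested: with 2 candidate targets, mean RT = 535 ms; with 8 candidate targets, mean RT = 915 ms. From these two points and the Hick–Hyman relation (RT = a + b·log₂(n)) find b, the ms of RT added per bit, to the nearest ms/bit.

190 ms/bit

b = (RT₂ − RT₁)/(log₂ n₂ − log₂ n₁) = (915 − 535)/(3 − 1) = 190 ms/bit.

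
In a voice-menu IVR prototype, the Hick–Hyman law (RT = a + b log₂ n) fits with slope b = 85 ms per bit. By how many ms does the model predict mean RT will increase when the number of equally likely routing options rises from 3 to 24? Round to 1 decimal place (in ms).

255.0 ms

ΔRT = (a + b log₂ n₂) − (a + b log₂ n₁) = b·(log₂ n₂ − log₂ n₁).
log₂(24) − log₂(3) = log₂(24/3) = log₂(8) = 3.
ΔRT = 85 × 3.0000 = 255.000 ms.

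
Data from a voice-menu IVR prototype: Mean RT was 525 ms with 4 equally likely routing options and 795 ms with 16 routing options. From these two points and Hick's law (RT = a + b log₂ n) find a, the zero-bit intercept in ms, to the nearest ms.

255 ms

The slope on a log₂ axis is (795 − 525) / (4 − 2) = 135 ms/bit.
a = RT₁ − b·log₂ n₁ = 525 − 135 × 2 = 255.000 ms.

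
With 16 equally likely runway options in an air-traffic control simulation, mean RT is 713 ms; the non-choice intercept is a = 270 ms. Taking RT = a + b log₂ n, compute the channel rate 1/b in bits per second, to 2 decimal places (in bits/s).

9.03 bits/s

Choice component = 713 − 270 = 443 ms over log₂(16) = 4 bits.
b = 443 / 4 = 110.750 ms/bit, so 1/b = 9.029 bits/s.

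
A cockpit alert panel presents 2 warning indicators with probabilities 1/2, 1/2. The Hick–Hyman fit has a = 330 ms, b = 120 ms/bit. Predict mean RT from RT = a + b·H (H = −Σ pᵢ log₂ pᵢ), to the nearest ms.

Each term −pᵢ log₂ pᵢ: 0.5·1 + 0.5·1; summed, H = 1.000 bits.
Mean RT = a + bH = 330 + 120·1.000 = 450.00 ms.

450 ms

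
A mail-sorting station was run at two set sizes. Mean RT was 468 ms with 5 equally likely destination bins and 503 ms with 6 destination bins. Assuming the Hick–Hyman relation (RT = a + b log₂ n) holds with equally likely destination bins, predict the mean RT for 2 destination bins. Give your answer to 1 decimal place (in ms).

292.1 ms

RT is linear in log₂ n, so two points fix the line:
  b = (503 − 468) / (log₂ 6 − log₂ 5) = 35 / (2.5850 − 2.3219) = 133.062 ms/bit
  a = 468 − 133.062 × 2.3219 = 159.039 ms
Then RT(2) = 159.039 + 133.062 × log₂ 2 = 159.039 + 133.062 × 1 ≈ 292.101 ms.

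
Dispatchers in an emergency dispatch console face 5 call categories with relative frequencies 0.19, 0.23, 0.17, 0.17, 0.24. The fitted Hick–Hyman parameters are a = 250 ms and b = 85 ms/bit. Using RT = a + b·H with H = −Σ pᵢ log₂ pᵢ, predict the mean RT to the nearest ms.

Entropy contributions −pᵢ log₂ pᵢ: 0.4552, 0.4877, 0.4346, 0.4346, 0.4941; sum H = 2.3062 bits.
RT = a + bH = 250 + 85·2.3062 = 446.03 ms.

446 ms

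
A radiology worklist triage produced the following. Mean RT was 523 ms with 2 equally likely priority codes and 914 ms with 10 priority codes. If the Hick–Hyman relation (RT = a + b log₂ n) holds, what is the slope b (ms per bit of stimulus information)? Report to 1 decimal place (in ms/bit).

168.4 ms/bit

The slope on a log₂ axis is (914 − 523) / (3.3219 − 1) = 168.395 ms/bit.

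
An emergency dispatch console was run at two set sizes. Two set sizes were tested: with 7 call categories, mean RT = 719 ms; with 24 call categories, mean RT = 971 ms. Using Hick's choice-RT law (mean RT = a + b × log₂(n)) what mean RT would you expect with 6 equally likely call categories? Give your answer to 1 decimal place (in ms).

687.5 ms

RT is linear in log₂ n, so two points fix the line:
  b = (971 − 719) / (log₂ 24 − log₂ 7) = 252 / (4.5850 − 2.8074) = 141.764 ms/bit
  a = 719 − 141.764 × 2.8074 = 321.019 ms
Then RT(6) = 321.019 + 141.764 × log₂ 6 = 321.019 + 141.764 × 2.5850 ≈ 687.473 ms.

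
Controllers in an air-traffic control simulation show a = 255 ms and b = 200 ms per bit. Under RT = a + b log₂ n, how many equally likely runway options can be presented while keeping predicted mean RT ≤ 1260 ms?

Information budget: (1260 − 255)/200 = 5.0250 bits, so n ≤ 2^5.0250 = 32.559 → at most 32.

32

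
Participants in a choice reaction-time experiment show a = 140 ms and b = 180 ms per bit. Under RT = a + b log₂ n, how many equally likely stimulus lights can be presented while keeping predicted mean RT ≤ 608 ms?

6

Information budget: (608 − 140)/180 = 2.6000 bits, so n ≤ 2^2.6000 = 6.063 → at most 6.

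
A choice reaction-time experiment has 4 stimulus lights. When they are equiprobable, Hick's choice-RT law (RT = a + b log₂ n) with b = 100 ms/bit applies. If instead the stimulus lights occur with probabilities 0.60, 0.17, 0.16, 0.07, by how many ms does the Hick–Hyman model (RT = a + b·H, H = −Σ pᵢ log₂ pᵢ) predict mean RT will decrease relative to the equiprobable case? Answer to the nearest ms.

The RT saving is b·ΔH. Equiprobable H₀ = log₂(4) = 2.0000 bits; with the given probabilities H = 1.5683 bits.
b·(H₀ − H) = 100 × (2.0000 − 1.5683) = 43.17 ms.

43 ms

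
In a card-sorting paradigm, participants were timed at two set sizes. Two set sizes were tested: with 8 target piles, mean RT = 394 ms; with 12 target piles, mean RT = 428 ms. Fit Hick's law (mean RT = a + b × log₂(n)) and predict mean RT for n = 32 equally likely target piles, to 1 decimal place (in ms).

510.2 ms

RT is linear in log₂ n, so two points fix the line:
  b = (428 − 394) / (log₂ 12 − log₂ 8) = 34 / (3.5850 − 3) = 58.123 ms/bit
  a = 394 − 58.123 × 3 = 219.630 ms
Then RT(32) = 219.630 + 58.123 × log₂ 32 = 219.630 + 58.123 × 5 ≈ 510.247 ms.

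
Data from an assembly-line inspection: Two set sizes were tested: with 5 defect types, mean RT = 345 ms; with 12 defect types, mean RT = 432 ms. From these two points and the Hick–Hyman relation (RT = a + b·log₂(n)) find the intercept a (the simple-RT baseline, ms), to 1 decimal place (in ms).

185.1 ms

b = (RT₂ − RT₁)/(log₂ n₂ − log₂ n₁) = (432 − 345)/(3.5850 − 2.3219) = 68.882 ms/bit.
Intercept: a = 345 − 68.882·log₂(5) = 185.062 ms.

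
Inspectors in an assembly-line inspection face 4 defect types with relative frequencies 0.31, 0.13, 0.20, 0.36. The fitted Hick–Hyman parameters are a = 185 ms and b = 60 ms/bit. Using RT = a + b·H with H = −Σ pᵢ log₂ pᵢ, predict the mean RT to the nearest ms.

H = 0.31·log₂(1/0.31) + 0.13·log₂(1/0.13) + 0.20·log₂(1/0.20) + 0.36·log₂(1/0.36) = 1.9014 bits.
RT = 185 + 60 × 1.9014 = 299.09 ms.

299 ms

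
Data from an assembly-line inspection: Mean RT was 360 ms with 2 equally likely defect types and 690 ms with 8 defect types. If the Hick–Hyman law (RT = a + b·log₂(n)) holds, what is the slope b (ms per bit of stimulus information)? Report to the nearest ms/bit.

165 ms/bit

b = (RT₂ − RT₁)/(log₂ n₂ − log₂ n₁) = (690 − 360)/(3 − 1) = 165 ms/bit.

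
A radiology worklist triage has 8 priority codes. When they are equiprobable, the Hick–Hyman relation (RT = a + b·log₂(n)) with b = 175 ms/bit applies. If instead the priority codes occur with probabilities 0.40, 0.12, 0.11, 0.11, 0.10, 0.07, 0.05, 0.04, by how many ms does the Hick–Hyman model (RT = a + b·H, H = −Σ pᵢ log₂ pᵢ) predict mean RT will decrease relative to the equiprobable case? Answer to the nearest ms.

The RT saving is b·ΔH. Equiprobable H₀ = log₂(8) = 3.0000 bits; with the given probabilities H = 2.5990 bits.
b·(H₀ − H) = 175 × (3.0000 − 2.5990) = 70.17 ms.

70 ms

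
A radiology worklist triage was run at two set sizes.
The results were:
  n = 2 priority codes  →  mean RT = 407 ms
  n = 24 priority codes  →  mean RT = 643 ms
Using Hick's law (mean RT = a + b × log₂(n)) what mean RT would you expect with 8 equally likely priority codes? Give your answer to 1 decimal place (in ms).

538.7 ms

With log₂ n on the abscissa the relation is linear; from the two conditions:
  b = (643 − 407) / (log₂ 24 − log₂ 2) = 236 / (4.5850 − 1) = 65.831 ms/bit
  a = 407 − 65.831 × 1 = 341.169 ms
Then RT(8) = 341.169 + 65.831 × log₂ 8 = 341.169 + 65.831 × 3 ≈ 538.661 ms.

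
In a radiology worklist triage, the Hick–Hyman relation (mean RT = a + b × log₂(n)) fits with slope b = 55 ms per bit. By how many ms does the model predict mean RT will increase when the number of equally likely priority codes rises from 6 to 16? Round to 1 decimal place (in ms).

77.8 ms

The intercept a cancels: ΔRT = b·(log₂ n₂ − log₂ n₁) = b·log₂(n₂/n₁).
log₂(16) − log₂(6) = 4 − 2.5850 = 1.4150.
ΔRT = 55 × 1.4150 = 77.827 ms.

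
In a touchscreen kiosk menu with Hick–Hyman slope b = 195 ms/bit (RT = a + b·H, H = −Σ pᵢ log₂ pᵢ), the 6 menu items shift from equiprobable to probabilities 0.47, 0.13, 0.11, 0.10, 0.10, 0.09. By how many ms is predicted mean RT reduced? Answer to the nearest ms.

71 ms

Equiprobable entropy H₀ = log₂ 6 = 2.5850 bits.
Skewed entropy H = −Σ pᵢ log₂ pᵢ = 2.2219 bits.
ΔRT = b·(H₀ − H) = 195 × 0.3630 = 70.79 ms.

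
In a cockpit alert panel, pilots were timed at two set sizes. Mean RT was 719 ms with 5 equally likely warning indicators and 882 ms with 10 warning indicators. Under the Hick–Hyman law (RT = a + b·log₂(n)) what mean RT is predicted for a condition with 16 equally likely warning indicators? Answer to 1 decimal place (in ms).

Fit slope and intercept:
  b = (882 − 719) / (log₂ 10 − log₂ 5) = 163 / (3.3219 − 2.3219) = 163.000 ms/bit
  a = 719 − 163.000 × 2.3219 = 340.526 ms
Then RT(16) = 340.526 + 163.000 × log₂ 16 = 340.526 + 163.000 × 4 ≈ 992.526 ms.

992.5 ms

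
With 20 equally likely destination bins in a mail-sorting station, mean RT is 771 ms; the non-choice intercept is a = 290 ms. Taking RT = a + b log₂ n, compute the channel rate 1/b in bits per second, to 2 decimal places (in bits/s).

Choice component = 771 − 290 = 481 ms over log₂(20) = 4.3219 bits.
b = 481 / 4.3219 = 111.293 ms/bit, so 1/b = 8.985 bits/s.

8.99 bits/s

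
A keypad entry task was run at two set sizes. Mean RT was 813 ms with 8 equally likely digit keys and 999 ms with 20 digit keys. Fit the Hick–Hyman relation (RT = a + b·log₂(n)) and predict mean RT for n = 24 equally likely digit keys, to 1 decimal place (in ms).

With log₂ n on the abscissa the relation is linear; from the two conditions:
  b = (999 − 813) / (log₂ 20 − log₂ 8) = 186 / (4.3219 − 3) = 140.704 ms/bit
  a = 813 − 140.704 × 3 = 390.889 ms
Then RT(24) = 390.889 + 140.704 × log₂ 24 = 390.889 + 140.704 × 4.5850 ≈ 1036.010 ms.

1036.0 ms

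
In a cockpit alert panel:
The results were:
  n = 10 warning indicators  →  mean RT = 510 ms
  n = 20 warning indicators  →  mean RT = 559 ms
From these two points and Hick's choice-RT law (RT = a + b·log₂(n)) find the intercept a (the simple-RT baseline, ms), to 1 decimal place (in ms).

347.2 ms

The slope on a log₂ axis is (559 − 510) / (4.3219 − 3.3219) = 49.000 ms/bit.
a = RT₁ − b·log₂ n₁ = 510 − 49.000 × 3.3219 = 347.226 ms.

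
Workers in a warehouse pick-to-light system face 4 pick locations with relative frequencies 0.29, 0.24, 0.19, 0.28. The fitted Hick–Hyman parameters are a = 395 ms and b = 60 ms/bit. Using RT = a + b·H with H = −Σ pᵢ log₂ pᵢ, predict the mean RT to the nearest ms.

514 ms

H = 0.29·log₂(1/0.29) + 0.24·log₂(1/0.24) + 0.19·log₂(1/0.19) + 0.28·log₂(1/0.28) = 1.9815 bits.
RT = 395 + 60 × 1.9815 = 513.89 ms.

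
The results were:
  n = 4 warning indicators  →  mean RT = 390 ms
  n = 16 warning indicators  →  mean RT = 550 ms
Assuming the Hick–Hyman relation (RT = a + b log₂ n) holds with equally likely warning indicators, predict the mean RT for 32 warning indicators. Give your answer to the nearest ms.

630 ms

RT is linear in log₂ n, so two points fix the line:
  b = (550 − 390) / (log₂ 16 − log₂ 4) = 160 / (4 − 2) = 80 ms/bit
  a = 390 − 80 × 2 = 230 ms
Then RT(32) = 230 + 80 × log₂ 32 = 230 + 80 × 5 ≈ 630.000 ms.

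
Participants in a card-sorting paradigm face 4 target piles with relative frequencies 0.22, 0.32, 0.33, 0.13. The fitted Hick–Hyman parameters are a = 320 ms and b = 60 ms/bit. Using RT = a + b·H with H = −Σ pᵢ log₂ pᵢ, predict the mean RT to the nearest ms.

435 ms

Entropy contributions −pᵢ log₂ pᵢ: 0.4806, 0.5260, 0.5278, 0.3826; sum H = 1.9171 bits.
RT = a + bH = 320 + 60·1.9171 = 435.02 ms.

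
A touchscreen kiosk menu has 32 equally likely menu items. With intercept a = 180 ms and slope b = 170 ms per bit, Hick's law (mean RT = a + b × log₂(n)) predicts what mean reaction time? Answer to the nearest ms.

log₂(32) = 5 bits, so RT = 180 + 170 × 5 ≈ 1030.000 ms.

1030 ms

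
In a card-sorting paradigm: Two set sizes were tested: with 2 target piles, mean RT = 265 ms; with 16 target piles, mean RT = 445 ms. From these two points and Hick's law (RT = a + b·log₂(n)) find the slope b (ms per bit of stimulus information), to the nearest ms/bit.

b = (RT₂ − RT₁)/(log₂ n₂ − log₂ n₁) = (445 − 265)/(4 − 1) = 60 ms/bit.

60 ms/bit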